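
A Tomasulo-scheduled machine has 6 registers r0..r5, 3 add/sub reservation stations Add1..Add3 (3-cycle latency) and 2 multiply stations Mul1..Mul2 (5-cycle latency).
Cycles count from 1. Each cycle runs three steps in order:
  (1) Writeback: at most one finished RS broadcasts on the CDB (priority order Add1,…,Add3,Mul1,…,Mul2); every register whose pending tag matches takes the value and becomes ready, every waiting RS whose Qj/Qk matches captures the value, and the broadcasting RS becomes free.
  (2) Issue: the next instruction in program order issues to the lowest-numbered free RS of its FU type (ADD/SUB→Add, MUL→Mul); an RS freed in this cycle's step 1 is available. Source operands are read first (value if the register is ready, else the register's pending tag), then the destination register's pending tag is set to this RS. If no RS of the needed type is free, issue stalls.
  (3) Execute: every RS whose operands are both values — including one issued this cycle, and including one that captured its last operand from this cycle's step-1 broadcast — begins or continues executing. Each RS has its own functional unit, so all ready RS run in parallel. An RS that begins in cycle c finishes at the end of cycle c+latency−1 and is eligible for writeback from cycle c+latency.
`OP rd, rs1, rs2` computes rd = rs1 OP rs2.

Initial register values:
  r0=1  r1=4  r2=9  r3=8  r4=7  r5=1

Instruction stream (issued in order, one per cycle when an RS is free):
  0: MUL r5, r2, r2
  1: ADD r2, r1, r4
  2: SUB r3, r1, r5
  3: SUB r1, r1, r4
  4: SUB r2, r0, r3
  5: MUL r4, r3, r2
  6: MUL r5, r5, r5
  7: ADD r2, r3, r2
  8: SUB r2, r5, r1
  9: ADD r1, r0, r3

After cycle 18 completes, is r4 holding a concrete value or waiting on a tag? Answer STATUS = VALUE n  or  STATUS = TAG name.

cycle 1: issue MUL r5<-Mul1 // r0:1,r1:4,r2:9,r3:8,r4:7,r5:Mul1
cycle 2: issue ADD r2<-Add1 // r0:1,r1:4,r2:Add1,r3:8,r4:7,r5:Mul1
cycle 3: issue SUB r3<-Add2 // r0:1,r1:4,r2:Add1,r3:Add2,r4:7,r5:Mul1
cycle 4: issue SUB r1<-Add3 // r0:1,r1:Add3,r2:Add1,r3:Add2,r4:7,r5:Mul1
cycle 5: CDB Add1=11; issue SUB r2<-Add1 // r0:1,r1:Add3,r2:Add1,r3:Add2,r4:7,r5:Mul1
cycle 6: CDB Mul1=81; issue MUL r4<-Mul1 // r0:1,r1:Add3,r2:Add1,r3:Add2,r4:Mul1,r5:81
cycle 7: CDB Add3=-3; issue MUL r5<-Mul2 // r0:1,r1:-3,r2:Add1,r3:Add2,r4:Mul1,r5:Mul2
cycle 8: issue ADD r2<-Add3 // r0:1,r1:-3,r2:Add3,r3:Add2,r4:Mul1,r5:Mul2
cycle 9: CDB Add2=-77; issue SUB r2<-Add2 // r0:1,r1:-3,r2:Add2,r3:-77,r4:Mul1,r5:Mul2
cycle 10: stall // r0:1,r1:-3,r2:Add2,r3:-77,r4:Mul1,r5:Mul2
cycle 11: stall // r0:1,r1:-3,r2:Add2,r3:-77,r4:Mul1,r5:Mul2
cycle 12: CDB Add1=78; issue ADD r1<-Add1 // r0:1,r1:Add1,r2:Add2,r3:-77,r4:Mul1,r5:Mul2
cycle 13: CDB Mul2=6561 // r0:1,r1:Add1,r2:Add2,r3:-77,r4:Mul1,r5:6561
cycle 14: - // r0:1,r1:Add1,r2:Add2,r3:-77,r4:Mul1,r5:6561
cycle 15: CDB Add1=-76 // r0:1,r1:-76,r2:Add2,r3:-77,r4:Mul1,r5:6561
cycle 16: CDB Add2=6564 // r0:1,r1:-76,r2:6564,r3:-77,r4:Mul1,r5:6561
cycle 17: CDB Add3=1 // r0:1,r1:-76,r2:6564,r3:-77,r4:Mul1,r5:6561
cycle 18: CDB Mul1=-6006 // r0:1,r1:-76,r2:6564,r3:-77,r4:-6006,r5:6561

STATUS = VALUE -6006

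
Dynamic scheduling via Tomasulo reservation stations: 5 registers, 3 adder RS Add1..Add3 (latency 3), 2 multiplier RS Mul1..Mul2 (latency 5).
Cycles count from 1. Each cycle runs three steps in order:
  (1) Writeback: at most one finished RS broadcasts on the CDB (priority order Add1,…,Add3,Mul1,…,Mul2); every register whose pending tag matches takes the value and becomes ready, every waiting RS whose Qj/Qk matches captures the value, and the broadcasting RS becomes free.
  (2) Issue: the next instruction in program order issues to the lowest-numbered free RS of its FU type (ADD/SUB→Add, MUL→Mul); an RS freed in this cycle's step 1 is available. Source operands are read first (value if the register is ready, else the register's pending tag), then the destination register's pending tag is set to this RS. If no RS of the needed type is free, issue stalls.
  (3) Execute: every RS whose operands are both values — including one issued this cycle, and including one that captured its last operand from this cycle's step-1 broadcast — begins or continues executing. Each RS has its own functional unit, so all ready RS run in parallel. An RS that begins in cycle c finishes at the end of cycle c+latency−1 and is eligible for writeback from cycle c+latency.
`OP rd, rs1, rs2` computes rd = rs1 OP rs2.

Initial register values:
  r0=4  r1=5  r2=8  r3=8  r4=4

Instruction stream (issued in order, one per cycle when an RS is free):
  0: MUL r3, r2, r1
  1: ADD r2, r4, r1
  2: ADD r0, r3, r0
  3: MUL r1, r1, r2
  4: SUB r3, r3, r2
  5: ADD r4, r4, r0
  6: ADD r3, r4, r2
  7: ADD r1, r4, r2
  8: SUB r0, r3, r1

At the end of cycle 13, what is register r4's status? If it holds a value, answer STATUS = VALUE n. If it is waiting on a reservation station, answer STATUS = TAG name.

STATUS = VALUE 48

cycle 1: issue MUL r3<-Mul1 // r0:4,r1:5,r2:8,r3:Mul1,r4:4
cycle 2: issue ADD r2<-Add1 // r0:4,r1:5,r2:Add1,r3:Mul1,r4:4
cycle 3: issue ADD r0<-Add2 // r0:Add2,r1:5,r2:Add1,r3:Mul1,r4:4
cycle 4: issue MUL r1<-Mul2 // r0:Add2,r1:Mul2,r2:Add1,r3:Mul1,r4:4
cycle 5: CDB Add1=9; issue SUB r3<-Add1 // r0:Add2,r1:Mul2,r2:9,r3:Add1,r4:4
cycle 6: CDB Mul1=40; issue ADD r4<-Add3 // r0:Add2,r1:Mul2,r2:9,r3:Add1,r4:Add3
cycle 7: stall // r0:Add2,r1:Mul2,r2:9,r3:Add1,r4:Add3
cycle 8: stall // r0:Add2,r1:Mul2,r2:9,r3:Add1,r4:Add3
cycle 9: CDB Add1=31; issue ADD r3<-Add1 // r0:Add2,r1:Mul2,r2:9,r3:Add1,r4:Add3
cycle 10: CDB Add2=44; issue ADD r1<-Add2 // r0:44,r1:Add2,r2:9,r3:Add1,r4:Add3
cycle 11: CDB Mul2=45; stall // r0:44,r1:Add2,r2:9,r3:Add1,r4:Add3
cycle 12: stall // r0:44,r1:Add2,r2:9,r3:Add1,r4:Add3
cycle 13: CDB Add3=48; issue SUB r0<-Add3 // r0:Add3,r1:Add2,r2:9,r3:Add1,r4:48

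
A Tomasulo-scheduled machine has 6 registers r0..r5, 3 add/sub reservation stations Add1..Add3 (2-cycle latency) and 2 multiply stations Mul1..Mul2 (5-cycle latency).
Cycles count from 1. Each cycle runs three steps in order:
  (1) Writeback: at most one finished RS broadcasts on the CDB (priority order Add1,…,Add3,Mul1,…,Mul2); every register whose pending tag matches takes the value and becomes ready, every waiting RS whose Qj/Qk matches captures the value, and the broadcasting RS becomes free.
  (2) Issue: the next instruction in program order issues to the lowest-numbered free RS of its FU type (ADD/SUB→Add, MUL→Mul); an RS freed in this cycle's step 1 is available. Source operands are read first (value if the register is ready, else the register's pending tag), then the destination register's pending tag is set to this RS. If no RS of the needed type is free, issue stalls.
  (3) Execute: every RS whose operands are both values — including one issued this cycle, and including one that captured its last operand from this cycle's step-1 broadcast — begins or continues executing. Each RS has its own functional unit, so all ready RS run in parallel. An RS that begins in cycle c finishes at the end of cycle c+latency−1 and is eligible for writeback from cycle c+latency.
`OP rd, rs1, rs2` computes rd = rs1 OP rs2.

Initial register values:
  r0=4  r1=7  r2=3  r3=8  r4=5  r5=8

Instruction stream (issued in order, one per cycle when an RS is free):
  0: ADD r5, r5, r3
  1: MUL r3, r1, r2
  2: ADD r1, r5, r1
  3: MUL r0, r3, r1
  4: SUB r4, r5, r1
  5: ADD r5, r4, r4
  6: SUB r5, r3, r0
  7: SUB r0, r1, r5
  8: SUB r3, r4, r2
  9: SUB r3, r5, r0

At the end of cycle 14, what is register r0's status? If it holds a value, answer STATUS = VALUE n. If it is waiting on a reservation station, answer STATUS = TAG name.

STATUS = TAG Add3

cycle 1: issue ADD r5<-Add1 // r0:4,r1:7,r2:3,r3:8,r4:5,r5:Add1
cycle 2: issue MUL r3<-Mul1 // r0:4,r1:7,r2:3,r3:Mul1,r4:5,r5:Add1
cycle 3: CDB Add1=16; issue ADD r1<-Add1 // r0:4,r1:Add1,r2:3,r3:Mul1,r4:5,r5:16
cycle 4: issue MUL r0<-Mul2 // r0:Mul2,r1:Add1,r2:3,r3:Mul1,r4:5,r5:16
cycle 5: CDB Add1=23; issue SUB r4<-Add1 // r0:Mul2,r1:23,r2:3,r3:Mul1,r4:Add1,r5:16
cycle 6: issue ADD r5<-Add2 // r0:Mul2,r1:23,r2:3,r3:Mul1,r4:Add1,r5:Add2
cycle 7: CDB Add1=-7; issue SUB r5<-Add1 // r0:Mul2,r1:23,r2:3,r3:Mul1,r4:-7,r5:Add1
cycle 8: CDB Mul1=21; issue SUB r0<-Add3 // r0:Add3,r1:23,r2:3,r3:21,r4:-7,r5:Add1
cycle 9: CDB Add2=-14; issue SUB r3<-Add2 // r0:Add3,r1:23,r2:3,r3:Add2,r4:-7,r5:Add1
cycle 10: stall // r0:Add3,r1:23,r2:3,r3:Add2,r4:-7,r5:Add1
cycle 11: CDB Add2=-10; issue SUB r3<-Add2 // r0:Add3,r1:23,r2:3,r3:Add2,r4:-7,r5:Add1
cycle 12: - // r0:Add3,r1:23,r2:3,r3:Add2,r4:-7,r5:Add1
cycle 13: CDB Mul2=483 // r0:Add3,r1:23,r2:3,r3:Add2,r4:-7,r5:Add1
cycle 14: - // r0:Add3,r1:23,r2:3,r3:Add2,r4:-7,r5:Add1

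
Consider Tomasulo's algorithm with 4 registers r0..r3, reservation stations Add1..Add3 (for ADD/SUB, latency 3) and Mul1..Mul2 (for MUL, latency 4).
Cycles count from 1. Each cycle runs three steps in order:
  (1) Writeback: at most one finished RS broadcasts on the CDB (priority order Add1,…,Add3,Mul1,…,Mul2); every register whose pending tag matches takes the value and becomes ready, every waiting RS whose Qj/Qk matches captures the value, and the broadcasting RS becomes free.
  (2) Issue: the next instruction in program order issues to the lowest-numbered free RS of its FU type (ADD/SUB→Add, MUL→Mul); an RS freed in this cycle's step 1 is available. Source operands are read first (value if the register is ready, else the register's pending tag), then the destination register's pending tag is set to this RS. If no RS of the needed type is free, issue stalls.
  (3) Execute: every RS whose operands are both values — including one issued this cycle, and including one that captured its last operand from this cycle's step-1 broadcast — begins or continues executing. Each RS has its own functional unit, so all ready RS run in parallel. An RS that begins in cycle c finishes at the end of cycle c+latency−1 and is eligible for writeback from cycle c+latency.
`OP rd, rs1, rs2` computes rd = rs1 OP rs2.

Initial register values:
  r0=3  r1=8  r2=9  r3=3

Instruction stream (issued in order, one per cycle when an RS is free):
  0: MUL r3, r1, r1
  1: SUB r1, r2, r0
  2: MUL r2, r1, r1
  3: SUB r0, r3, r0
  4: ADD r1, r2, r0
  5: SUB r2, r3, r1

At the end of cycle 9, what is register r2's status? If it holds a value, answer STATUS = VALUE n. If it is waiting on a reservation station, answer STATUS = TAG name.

STATUS = TAG Add3

cycle 1: issue MUL r3<-Mul1 // r0:3,r1:8,r2:9,r3:Mul1
cycle 2: issue SUB r1<-Add1 // r0:3,r1:Add1,r2:9,r3:Mul1
cycle 3: issue MUL r2<-Mul2 // r0:3,r1:Add1,r2:Mul2,r3:Mul1
cycle 4: issue SUB r0<-Add2 // r0:Add2,r1:Add1,r2:Mul2,r3:Mul1
cycle 5: CDB Add1=6; issue ADD r1<-Add1 // r0:Add2,r1:Add1,r2:Mul2,r3:Mul1
cycle 6: CDB Mul1=64; issue SUB r2<-Add3 // r0:Add2,r1:Add1,r2:Add3,r3:64
cycle 7: - // r0:Add2,r1:Add1,r2:Add3,r3:64
cycle 8: - // r0:Add2,r1:Add1,r2:Add3,r3:64
cycle 9: CDB Add2=61 // r0:61,r1:Add1,r2:Add3,r3:64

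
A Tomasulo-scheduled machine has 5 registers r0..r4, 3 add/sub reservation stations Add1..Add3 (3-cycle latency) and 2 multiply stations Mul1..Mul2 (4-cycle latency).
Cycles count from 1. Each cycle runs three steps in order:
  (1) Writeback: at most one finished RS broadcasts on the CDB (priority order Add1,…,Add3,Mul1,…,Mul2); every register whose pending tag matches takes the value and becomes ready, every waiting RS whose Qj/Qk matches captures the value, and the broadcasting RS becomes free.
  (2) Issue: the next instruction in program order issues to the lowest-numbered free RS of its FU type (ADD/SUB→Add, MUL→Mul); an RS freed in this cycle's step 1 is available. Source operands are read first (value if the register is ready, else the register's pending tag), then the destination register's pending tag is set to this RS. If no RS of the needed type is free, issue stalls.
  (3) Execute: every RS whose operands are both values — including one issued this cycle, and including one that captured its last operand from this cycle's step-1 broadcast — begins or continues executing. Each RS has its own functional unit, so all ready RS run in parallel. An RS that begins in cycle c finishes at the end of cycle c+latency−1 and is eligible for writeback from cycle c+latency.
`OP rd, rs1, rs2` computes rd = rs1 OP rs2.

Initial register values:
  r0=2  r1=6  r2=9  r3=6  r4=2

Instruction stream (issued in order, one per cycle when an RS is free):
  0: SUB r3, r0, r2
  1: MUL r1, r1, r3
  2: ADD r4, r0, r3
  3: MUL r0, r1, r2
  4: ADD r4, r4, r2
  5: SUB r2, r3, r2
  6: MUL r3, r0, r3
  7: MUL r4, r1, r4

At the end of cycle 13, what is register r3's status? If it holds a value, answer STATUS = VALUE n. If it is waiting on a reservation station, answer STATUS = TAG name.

cycle 1: issue SUB r3<-Add1 // r0:2,r1:6,r2:9,r3:Add1,r4:2
cycle 2: issue MUL r1<-Mul1 // r0:2,r1:Mul1,r2:9,r3:Add1,r4:2
cycle 3: issue ADD r4<-Add2 // r0:2,r1:Mul1,r2:9,r3:Add1,r4:Add2
cycle 4: CDB Add1=-7; issue MUL r0<-Mul2 // r0:Mul2,r1:Mul1,r2:9,r3:-7,r4:Add2
cycle 5: issue ADD r4<-Add1 // r0:Mul2,r1:Mul1,r2:9,r3:-7,r4:Add1
cycle 6: issue SUB r2<-Add3 // r0:Mul2,r1:Mul1,r2:Add3,r3:-7,r4:Add1
cycle 7: CDB Add2=-5; stall // r0:Mul2,r1:Mul1,r2:Add3,r3:-7,r4:Add1
cycle 8: CDB Mul1=-42; issue MUL r3<-Mul1 // r0:Mul2,r1:-42,r2:Add3,r3:Mul1,r4:Add1
cycle 9: CDB Add3=-16; stall // r0:Mul2,r1:-42,r2:-16,r3:Mul1,r4:Add1
cycle 10: CDB Add1=4; stall // r0:Mul2,r1:-42,r2:-16,r3:Mul1,r4:4
cycle 11: stall // r0:Mul2,r1:-42,r2:-16,r3:Mul1,r4:4
cycle 12: CDB Mul2=-378; issue MUL r4<-Mul2 // r0:-378,r1:-42,r2:-16,r3:Mul1,r4:Mul2
cycle 13: - // r0:-378,r1:-42,r2:-16,r3:Mul1,r4:Mul2

STATUS = TAG Mul1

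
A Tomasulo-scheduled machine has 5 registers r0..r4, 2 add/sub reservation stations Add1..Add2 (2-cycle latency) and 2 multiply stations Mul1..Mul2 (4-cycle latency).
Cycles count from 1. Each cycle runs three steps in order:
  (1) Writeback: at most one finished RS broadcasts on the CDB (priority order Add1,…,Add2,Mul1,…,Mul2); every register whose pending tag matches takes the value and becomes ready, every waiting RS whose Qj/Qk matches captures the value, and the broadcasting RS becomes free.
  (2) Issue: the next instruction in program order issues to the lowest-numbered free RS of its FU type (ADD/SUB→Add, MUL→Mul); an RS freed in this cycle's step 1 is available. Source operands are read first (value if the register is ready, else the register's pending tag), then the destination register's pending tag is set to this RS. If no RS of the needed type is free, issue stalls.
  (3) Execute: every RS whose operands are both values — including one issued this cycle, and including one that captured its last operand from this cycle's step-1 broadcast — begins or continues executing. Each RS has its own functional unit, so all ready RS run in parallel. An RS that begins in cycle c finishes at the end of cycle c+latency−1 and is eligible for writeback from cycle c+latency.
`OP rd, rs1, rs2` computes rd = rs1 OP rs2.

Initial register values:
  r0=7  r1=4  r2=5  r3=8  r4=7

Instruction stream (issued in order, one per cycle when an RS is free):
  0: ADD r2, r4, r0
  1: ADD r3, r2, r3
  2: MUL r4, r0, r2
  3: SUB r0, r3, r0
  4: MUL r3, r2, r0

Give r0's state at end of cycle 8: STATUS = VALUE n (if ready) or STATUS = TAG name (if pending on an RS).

c1: issue ADD r2<-Add1 | r0:7,r1:4,r2:Add1,r3:8,r4:7
c2: issue ADD r3<-Add2 | r0:7,r1:4,r2:Add1,r3:Add2,r4:7
c3: CDB Add1=14; issue MUL r4<-Mul1 | r0:7,r1:4,r2:14,r3:Add2,r4:Mul1
c4: issue SUB r0<-Add1 | r0:Add1,r1:4,r2:14,r3:Add2,r4:Mul1
c5: CDB Add2=22; issue MUL r3<-Mul2 | r0:Add1,r1:4,r2:14,r3:Mul2,r4:Mul1
c6: - | r0:Add1,r1:4,r2:14,r3:Mul2,r4:Mul1
c7: CDB Add1=15 | r0:15,r1:4,r2:14,r3:Mul2,r4:Mul1
c8: CDB Mul1=98 | r0:15,r1:4,r2:14,r3:Mul2,r4:98

STATUS = VALUE 15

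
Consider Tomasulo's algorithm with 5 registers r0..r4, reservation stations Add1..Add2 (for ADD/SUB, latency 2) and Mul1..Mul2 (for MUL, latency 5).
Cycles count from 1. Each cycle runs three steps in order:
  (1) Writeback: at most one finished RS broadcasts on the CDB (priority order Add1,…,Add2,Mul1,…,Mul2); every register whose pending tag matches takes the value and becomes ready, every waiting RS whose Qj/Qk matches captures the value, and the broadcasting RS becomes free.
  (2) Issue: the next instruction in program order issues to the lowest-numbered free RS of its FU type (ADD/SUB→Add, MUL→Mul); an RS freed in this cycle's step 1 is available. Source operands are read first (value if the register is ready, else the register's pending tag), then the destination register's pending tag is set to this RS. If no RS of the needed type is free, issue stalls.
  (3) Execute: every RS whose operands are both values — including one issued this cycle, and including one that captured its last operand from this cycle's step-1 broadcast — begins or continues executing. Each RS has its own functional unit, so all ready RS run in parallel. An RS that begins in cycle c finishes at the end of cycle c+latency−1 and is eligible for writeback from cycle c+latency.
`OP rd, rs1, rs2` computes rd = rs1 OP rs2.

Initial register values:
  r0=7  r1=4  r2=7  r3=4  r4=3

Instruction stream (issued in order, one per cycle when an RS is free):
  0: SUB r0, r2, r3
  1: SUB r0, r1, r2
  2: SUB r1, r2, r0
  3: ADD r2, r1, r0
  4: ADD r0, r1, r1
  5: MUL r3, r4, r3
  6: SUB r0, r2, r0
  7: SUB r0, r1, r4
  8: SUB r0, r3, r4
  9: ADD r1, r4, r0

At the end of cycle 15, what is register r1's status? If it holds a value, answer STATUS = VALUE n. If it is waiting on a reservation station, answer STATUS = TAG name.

STATUS = TAG Add2

cycle 1: issue SUB r0<-Add1 // r0:Add1,r1:4,r2:7,r3:4,r4:3
cycle 2: issue SUB r0<-Add2 // r0:Add2,r1:4,r2:7,r3:4,r4:3
cycle 3: CDB Add1=3; issue SUB r1<-Add1 // r0:Add2,r1:Add1,r2:7,r3:4,r4:3
cycle 4: CDB Add2=-3; issue ADD r2<-Add2 // r0:-3,r1:Add1,r2:Add2,r3:4,r4:3
cycle 5: stall // r0:-3,r1:Add1,r2:Add2,r3:4,r4:3
cycle 6: CDB Add1=10; issue ADD r0<-Add1 // r0:Add1,r1:10,r2:Add2,r3:4,r4:3
cycle 7: issue MUL r3<-Mul1 // r0:Add1,r1:10,r2:Add2,r3:Mul1,r4:3
cycle 8: CDB Add1=20; issue SUB r0<-Add1 // r0:Add1,r1:10,r2:Add2,r3:Mul1,r4:3
cycle 9: CDB Add2=7; issue SUB r0<-Add2 // r0:Add2,r1:10,r2:7,r3:Mul1,r4:3
cycle 10: stall // r0:Add2,r1:10,r2:7,r3:Mul1,r4:3
cycle 11: CDB Add1=-13; issue SUB r0<-Add1 // r0:Add1,r1:10,r2:7,r3:Mul1,r4:3
cycle 12: CDB Add2=7; issue ADD r1<-Add2 // r0:Add1,r1:Add2,r2:7,r3:Mul1,r4:3
cycle 13: CDB Mul1=12 // r0:Add1,r1:Add2,r2:7,r3:12,r4:3
cycle 14: - // r0:Add1,r1:Add2,r2:7,r3:12,r4:3
cycle 15: CDB Add1=9 // r0:9,r1:Add2,r2:7,r3:12,r4:3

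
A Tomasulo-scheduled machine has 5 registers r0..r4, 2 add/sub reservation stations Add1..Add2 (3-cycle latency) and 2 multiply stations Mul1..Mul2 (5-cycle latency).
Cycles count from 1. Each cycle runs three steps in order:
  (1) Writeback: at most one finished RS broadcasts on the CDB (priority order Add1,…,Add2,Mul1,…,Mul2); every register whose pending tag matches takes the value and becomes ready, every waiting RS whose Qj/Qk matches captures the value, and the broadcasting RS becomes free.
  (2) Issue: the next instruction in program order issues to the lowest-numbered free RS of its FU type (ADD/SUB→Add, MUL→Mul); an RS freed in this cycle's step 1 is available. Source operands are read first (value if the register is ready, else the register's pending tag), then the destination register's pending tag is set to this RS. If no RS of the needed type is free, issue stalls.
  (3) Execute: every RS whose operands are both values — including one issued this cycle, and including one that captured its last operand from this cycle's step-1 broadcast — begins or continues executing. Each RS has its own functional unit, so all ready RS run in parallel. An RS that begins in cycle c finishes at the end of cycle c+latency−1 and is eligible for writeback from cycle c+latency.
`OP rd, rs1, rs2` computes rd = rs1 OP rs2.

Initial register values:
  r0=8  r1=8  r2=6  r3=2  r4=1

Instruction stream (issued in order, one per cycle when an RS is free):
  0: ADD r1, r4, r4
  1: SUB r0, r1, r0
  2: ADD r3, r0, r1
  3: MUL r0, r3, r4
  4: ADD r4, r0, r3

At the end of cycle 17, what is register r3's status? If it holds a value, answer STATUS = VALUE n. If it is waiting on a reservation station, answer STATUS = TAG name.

  c1: issue ADD r1<-Add1  regs: r0:8,r1:Add1,r2:6,r3:2,r4:1
  c2: issue SUB r0<-Add2  regs: r0:Add2,r1:Add1,r2:6,r3:2,r4:1
  c3: stall  regs: r0:Add2,r1:Add1,r2:6,r3:2,r4:1
  c4: CDB Add1=2; issue ADD r3<-Add1  regs: r0:Add2,r1:2,r2:6,r3:Add1,r4:1
  c5: issue MUL r0<-Mul1  regs: r0:Mul1,r1:2,r2:6,r3:Add1,r4:1
  c6: stall  regs: r0:Mul1,r1:2,r2:6,r3:Add1,r4:1
  c7: CDB Add2=-6; issue ADD r4<-Add2  regs: r0:Mul1,r1:2,r2:6,r3:Add1,r4:Add2
  c8: -  regs: r0:Mul1,r1:2,r2:6,r3:Add1,r4:Add2
  c9: -  regs: r0:Mul1,r1:2,r2:6,r3:Add1,r4:Add2
  c10: CDB Add1=-4  regs: r0:Mul1,r1:2,r2:6,r3:-4,r4:Add2
  c11: -  regs: r0:Mul1,r1:2,r2:6,r3:-4,r4:Add2
  c12: -  regs: r0:Mul1,r1:2,r2:6,r3:-4,r4:Add2
  c13: -  regs: r0:Mul1,r1:2,r2:6,r3:-4,r4:Add2
  c14: -  regs: r0:Mul1,r1:2,r2:6,r3:-4,r4:Add2
  c15: CDB Mul1=-4  regs: r0:-4,r1:2,r2:6,r3:-4,r4:Add2
  c16: -  regs: r0:-4,r1:2,r2:6,r3:-4,r4:Add2
  c17: -  regs: r0:-4,r1:2,r2:6,r3:-4,r4:Add2

STATUS = VALUE -4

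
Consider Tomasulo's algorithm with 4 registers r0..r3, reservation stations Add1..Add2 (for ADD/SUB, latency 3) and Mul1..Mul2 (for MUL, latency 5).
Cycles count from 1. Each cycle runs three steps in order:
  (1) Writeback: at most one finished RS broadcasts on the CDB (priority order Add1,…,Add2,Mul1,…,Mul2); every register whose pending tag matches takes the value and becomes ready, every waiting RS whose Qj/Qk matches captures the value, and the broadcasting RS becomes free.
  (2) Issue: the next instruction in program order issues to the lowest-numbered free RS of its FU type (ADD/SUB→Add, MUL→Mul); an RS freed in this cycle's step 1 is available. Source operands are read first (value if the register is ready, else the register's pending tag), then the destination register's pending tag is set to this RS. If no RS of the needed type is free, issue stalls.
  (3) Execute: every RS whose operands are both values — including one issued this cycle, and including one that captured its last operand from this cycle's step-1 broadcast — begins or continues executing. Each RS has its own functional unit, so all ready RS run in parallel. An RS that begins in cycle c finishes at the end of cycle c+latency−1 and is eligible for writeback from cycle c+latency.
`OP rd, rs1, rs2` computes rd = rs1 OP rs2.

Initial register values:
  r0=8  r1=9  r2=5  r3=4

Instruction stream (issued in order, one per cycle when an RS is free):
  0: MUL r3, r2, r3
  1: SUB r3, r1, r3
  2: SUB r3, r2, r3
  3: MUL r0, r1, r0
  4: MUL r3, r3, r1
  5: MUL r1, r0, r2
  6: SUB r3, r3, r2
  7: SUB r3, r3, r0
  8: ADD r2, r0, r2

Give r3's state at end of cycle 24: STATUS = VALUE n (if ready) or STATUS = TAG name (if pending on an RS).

  c1: issue MUL r3<-Mul1  regs: r0:8,r1:9,r2:5,r3:Mul1
  c2: issue SUB r3<-Add1  regs: r0:8,r1:9,r2:5,r3:Add1
  c3: issue SUB r3<-Add2  regs: r0:8,r1:9,r2:5,r3:Add2
  c4: issue MUL r0<-Mul2  regs: r0:Mul2,r1:9,r2:5,r3:Add2
  c5: stall  regs: r0:Mul2,r1:9,r2:5,r3:Add2
  c6: CDB Mul1=20; issue MUL r3<-Mul1  regs: r0:Mul2,r1:9,r2:5,r3:Mul1
  c7: stall  regs: r0:Mul2,r1:9,r2:5,r3:Mul1
  c8: stall  regs: r0:Mul2,r1:9,r2:5,r3:Mul1
  c9: CDB Add1=-11; stall  regs: r0:Mul2,r1:9,r2:5,r3:Mul1
  c10: CDB Mul2=72; issue MUL r1<-Mul2  regs: r0:72,r1:Mul2,r2:5,r3:Mul1
  c11: issue SUB r3<-Add1  regs: r0:72,r1:Mul2,r2:5,r3:Add1
  c12: CDB Add2=16; issue SUB r3<-Add2  regs: r0:72,r1:Mul2,r2:5,r3:Add2
  c13: stall  regs: r0:72,r1:Mul2,r2:5,r3:Add2
  c14: stall  regs: r0:72,r1:Mul2,r2:5,r3:Add2
  c15: CDB Mul2=360; stall  regs: r0:72,r1:360,r2:5,r3:Add2
  c16: stall  regs: r0:72,r1:360,r2:5,r3:Add2
  c17: CDB Mul1=144; stall  regs: r0:72,r1:360,r2:5,r3:Add2
  c18: stall  regs: r0:72,r1:360,r2:5,r3:Add2
  c19: stall  regs: r0:72,r1:360,r2:5,r3:Add2
  c20: CDB Add1=139; issue ADD r2<-Add1  regs: r0:72,r1:360,r2:Add1,r3:Add2
  c21: -  regs: r0:72,r1:360,r2:Add1,r3:Add2
  c22: -  regs: r0:72,r1:360,r2:Add1,r3:Add2
  c23: CDB Add1=77  regs: r0:72,r1:360,r2:77,r3:Add2
  c24: CDB Add2=67  regs: r0:72,r1:360,r2:77,r3:67

STATUS = VALUE 67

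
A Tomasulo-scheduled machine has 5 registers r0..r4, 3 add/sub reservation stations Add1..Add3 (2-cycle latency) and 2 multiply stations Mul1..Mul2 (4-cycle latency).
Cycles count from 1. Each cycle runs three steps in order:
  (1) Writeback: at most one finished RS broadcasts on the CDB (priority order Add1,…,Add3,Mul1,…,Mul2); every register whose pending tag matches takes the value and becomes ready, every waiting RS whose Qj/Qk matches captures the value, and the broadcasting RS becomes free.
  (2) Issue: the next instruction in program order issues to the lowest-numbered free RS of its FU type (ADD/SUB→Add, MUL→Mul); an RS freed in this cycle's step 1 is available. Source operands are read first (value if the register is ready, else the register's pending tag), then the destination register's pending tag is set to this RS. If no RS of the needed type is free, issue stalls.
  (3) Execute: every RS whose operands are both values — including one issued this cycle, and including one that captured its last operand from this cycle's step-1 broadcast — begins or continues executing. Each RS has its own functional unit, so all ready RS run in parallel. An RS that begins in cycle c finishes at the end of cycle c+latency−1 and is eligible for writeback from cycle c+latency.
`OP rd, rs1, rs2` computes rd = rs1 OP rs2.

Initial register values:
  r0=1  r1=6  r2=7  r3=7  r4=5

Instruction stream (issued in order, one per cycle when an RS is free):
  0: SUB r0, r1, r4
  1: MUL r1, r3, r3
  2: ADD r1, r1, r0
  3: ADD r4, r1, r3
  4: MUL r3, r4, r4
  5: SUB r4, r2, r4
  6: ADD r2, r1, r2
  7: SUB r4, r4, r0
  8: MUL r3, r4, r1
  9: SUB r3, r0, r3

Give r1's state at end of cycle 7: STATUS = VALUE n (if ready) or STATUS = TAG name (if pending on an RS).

  c1: issue SUB r0<-Add1  regs: r0:Add1,r1:6,r2:7,r3:7,r4:5
  c2: issue MUL r1<-Mul1  regs: r0:Add1,r1:Mul1,r2:7,r3:7,r4:5
  c3: CDB Add1=1; issue ADD r1<-Add1  regs: r0:1,r1:Add1,r2:7,r3:7,r4:5
  c4: issue ADD r4<-Add2  regs: r0:1,r1:Add1,r2:7,r3:7,r4:Add2
  c5: issue MUL r3<-Mul2  regs: r0:1,r1:Add1,r2:7,r3:Mul2,r4:Add2
  c6: CDB Mul1=49; issue SUB r4<-Add3  regs: r0:1,r1:Add1,r2:7,r3:Mul2,r4:Add3
  c7: stall  regs: r0:1,r1:Add1,r2:7,r3:Mul2,r4:Add3

STATUS = TAG Add1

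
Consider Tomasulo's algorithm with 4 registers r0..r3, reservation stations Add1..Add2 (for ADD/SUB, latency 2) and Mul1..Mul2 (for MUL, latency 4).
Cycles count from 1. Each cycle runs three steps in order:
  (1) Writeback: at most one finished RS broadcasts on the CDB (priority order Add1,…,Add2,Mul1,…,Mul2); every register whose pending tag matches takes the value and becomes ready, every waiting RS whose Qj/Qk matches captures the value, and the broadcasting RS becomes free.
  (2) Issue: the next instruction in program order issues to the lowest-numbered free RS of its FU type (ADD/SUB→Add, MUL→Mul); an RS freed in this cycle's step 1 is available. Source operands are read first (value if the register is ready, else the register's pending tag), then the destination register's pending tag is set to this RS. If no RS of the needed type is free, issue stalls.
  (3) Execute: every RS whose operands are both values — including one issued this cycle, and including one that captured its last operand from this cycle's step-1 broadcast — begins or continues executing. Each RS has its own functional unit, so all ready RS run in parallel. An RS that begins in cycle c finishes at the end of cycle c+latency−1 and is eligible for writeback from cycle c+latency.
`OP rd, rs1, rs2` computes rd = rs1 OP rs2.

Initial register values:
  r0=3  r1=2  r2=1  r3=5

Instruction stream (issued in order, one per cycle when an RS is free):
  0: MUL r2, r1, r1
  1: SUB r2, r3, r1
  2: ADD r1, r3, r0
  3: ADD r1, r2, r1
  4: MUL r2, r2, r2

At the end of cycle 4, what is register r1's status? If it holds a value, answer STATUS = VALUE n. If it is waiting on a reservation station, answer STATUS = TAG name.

STATUS = TAG Add1

cycle 1: issue MUL r2<-Mul1 // r0:3,r1:2,r2:Mul1,r3:5
cycle 2: issue SUB r2<-Add1 // r0:3,r1:2,r2:Add1,r3:5
cycle 3: issue ADD r1<-Add2 // r0:3,r1:Add2,r2:Add1,r3:5
cycle 4: CDB Add1=3; issue ADD r1<-Add1 // r0:3,r1:Add1,r2:3,r3:5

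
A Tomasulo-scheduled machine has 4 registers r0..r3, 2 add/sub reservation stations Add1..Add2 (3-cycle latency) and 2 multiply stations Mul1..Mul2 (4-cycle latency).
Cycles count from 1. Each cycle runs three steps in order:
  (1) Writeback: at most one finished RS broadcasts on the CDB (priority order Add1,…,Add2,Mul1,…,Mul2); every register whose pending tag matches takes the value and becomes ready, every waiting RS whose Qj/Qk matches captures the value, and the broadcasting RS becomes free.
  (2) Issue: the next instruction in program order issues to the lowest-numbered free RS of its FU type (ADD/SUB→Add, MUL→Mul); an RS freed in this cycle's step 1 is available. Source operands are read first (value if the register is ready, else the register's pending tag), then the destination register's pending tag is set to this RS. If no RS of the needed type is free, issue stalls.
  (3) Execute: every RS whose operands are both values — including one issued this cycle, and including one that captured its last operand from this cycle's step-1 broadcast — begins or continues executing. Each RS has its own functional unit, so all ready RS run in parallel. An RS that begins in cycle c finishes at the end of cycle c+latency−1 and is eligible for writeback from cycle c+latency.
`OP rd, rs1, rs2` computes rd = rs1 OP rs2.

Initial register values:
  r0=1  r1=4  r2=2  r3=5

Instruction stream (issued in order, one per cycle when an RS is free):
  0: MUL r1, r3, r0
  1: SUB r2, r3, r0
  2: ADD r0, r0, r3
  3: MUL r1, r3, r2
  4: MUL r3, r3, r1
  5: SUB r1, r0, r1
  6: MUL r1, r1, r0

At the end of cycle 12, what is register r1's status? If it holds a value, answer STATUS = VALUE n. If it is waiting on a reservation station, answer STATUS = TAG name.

STATUS = TAG Mul2

  c1: issue MUL r1<-Mul1  regs: r0:1,r1:Mul1,r2:2,r3:5
  c2: issue SUB r2<-Add1  regs: r0:1,r1:Mul1,r2:Add1,r3:5
  c3: issue ADD r0<-Add2  regs: r0:Add2,r1:Mul1,r2:Add1,r3:5
  c4: issue MUL r1<-Mul2  regs: r0:Add2,r1:Mul2,r2:Add1,r3:5
  c5: CDB Add1=4; stall  regs: r0:Add2,r1:Mul2,r2:4,r3:5
  c6: CDB Add2=6; stall  regs: r0:6,r1:Mul2,r2:4,r3:5
  c7: CDB Mul1=5; issue MUL r3<-Mul1  regs: r0:6,r1:Mul2,r2:4,r3:Mul1
  c8: issue SUB r1<-Add1  regs: r0:6,r1:Add1,r2:4,r3:Mul1
  c9: CDB Mul2=20; issue MUL r1<-Mul2  regs: r0:6,r1:Mul2,r2:4,r3:Mul1
  c10: -  regs: r0:6,r1:Mul2,r2:4,r3:Mul1
  c11: -  regs: r0:6,r1:Mul2,r2:4,r3:Mul1
  c12: CDB Add1=-14  regs: r0:6,r1:Mul2,r2:4,r3:Mul1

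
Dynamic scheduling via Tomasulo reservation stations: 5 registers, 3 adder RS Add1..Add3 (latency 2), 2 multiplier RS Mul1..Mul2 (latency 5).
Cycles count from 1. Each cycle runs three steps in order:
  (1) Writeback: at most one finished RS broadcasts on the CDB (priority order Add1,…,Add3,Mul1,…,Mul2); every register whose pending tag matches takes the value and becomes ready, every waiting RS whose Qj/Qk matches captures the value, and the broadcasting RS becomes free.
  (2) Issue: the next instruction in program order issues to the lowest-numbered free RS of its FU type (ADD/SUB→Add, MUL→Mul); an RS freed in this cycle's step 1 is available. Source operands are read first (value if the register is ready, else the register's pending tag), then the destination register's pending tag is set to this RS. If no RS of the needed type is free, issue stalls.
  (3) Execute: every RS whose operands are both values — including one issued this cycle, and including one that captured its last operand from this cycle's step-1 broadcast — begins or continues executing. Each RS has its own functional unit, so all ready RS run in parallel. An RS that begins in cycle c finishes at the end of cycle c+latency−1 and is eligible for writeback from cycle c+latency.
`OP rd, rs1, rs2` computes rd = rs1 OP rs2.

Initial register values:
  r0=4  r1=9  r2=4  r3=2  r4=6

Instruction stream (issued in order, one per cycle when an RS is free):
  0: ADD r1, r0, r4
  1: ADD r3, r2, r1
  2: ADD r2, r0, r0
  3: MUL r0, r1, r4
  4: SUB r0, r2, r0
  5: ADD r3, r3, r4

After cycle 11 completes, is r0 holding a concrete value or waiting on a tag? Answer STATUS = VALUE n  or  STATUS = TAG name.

c1: issue ADD r1<-Add1 | r0:4,r1:Add1,r2:4,r3:2,r4:6
c2: issue ADD r3<-Add2 | r0:4,r1:Add1,r2:4,r3:Add2,r4:6
c3: CDB Add1=10; issue ADD r2<-Add1 | r0:4,r1:10,r2:Add1,r3:Add2,r4:6
c4: issue MUL r0<-Mul1 | r0:Mul1,r1:10,r2:Add1,r3:Add2,r4:6
c5: CDB Add1=8; issue SUB r0<-Add1 | r0:Add1,r1:10,r2:8,r3:Add2,r4:6
c6: CDB Add2=14; issue ADD r3<-Add2 | r0:Add1,r1:10,r2:8,r3:Add2,r4:6
c7: - | r0:Add1,r1:10,r2:8,r3:Add2,r4:6
c8: CDB Add2=20 | r0:Add1,r1:10,r2:8,r3:20,r4:6
c9: CDB Mul1=60 | r0:Add1,r1:10,r2:8,r3:20,r4:6
c10: - | r0:Add1,r1:10,r2:8,r3:20,r4:6
c11: CDB Add1=-52 | r0:-52,r1:10,r2:8,r3:20,r4:6

STATUS = VALUE -52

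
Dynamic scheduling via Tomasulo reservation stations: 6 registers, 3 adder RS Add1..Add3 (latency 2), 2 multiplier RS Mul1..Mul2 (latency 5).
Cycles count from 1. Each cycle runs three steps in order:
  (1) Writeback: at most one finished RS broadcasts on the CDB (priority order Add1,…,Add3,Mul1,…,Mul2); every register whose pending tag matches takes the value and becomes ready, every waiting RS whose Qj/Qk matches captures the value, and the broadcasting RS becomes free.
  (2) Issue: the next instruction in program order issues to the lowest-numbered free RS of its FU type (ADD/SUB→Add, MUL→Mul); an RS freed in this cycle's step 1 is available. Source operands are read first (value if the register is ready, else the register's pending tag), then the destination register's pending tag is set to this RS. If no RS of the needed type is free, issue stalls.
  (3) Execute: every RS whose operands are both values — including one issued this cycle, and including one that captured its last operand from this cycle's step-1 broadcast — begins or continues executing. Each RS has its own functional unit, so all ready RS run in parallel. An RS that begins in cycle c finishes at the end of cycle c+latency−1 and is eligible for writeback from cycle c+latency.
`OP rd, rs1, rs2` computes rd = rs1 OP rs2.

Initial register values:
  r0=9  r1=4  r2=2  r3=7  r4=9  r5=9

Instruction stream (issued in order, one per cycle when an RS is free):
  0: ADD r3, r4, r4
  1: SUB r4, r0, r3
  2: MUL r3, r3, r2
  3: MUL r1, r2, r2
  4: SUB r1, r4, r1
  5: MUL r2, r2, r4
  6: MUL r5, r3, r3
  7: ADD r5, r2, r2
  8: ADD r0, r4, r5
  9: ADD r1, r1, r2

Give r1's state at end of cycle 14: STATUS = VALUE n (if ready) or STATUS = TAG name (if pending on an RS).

c1: issue ADD r3<-Add1 | r0:9,r1:4,r2:2,r3:Add1,r4:9,r5:9
c2: issue SUB r4<-Add2 | r0:9,r1:4,r2:2,r3:Add1,r4:Add2,r5:9
c3: CDB Add1=18; issue MUL r3<-Mul1 | r0:9,r1:4,r2:2,r3:Mul1,r4:Add2,r5:9
c4: issue MUL r1<-Mul2 | r0:9,r1:Mul2,r2:2,r3:Mul1,r4:Add2,r5:9
c5: CDB Add2=-9; issue SUB r1<-Add1 | r0:9,r1:Add1,r2:2,r3:Mul1,r4:-9,r5:9
c6: stall | r0:9,r1:Add1,r2:2,r3:Mul1,r4:-9,r5:9
c7: stall | r0:9,r1:Add1,r2:2,r3:Mul1,r4:-9,r5:9
c8: CDB Mul1=36; issue MUL r2<-Mul1 | r0:9,r1:Add1,r2:Mul1,r3:36,r4:-9,r5:9
c9: CDB Mul2=4; issue MUL r5<-Mul2 | r0:9,r1:Add1,r2:Mul1,r3:36,r4:-9,r5:Mul2
c10: issue ADD r5<-Add2 | r0:9,r1:Add1,r2:Mul1,r3:36,r4:-9,r5:Add2
c11: CDB Add1=-13; issue ADD r0<-Add1 | r0:Add1,r1:-13,r2:Mul1,r3:36,r4:-9,r5:Add2
c12: issue ADD r1<-Add3 | r0:Add1,r1:Add3,r2:Mul1,r3:36,r4:-9,r5:Add2
c13: CDB Mul1=-18 | r0:Add1,r1:Add3,r2:-18,r3:36,r4:-9,r5:Add2
c14: CDB Mul2=1296 | r0:Add1,r1:Add3,r2:-18,r3:36,r4:-9,r5:Add2

STATUS = TAG Add3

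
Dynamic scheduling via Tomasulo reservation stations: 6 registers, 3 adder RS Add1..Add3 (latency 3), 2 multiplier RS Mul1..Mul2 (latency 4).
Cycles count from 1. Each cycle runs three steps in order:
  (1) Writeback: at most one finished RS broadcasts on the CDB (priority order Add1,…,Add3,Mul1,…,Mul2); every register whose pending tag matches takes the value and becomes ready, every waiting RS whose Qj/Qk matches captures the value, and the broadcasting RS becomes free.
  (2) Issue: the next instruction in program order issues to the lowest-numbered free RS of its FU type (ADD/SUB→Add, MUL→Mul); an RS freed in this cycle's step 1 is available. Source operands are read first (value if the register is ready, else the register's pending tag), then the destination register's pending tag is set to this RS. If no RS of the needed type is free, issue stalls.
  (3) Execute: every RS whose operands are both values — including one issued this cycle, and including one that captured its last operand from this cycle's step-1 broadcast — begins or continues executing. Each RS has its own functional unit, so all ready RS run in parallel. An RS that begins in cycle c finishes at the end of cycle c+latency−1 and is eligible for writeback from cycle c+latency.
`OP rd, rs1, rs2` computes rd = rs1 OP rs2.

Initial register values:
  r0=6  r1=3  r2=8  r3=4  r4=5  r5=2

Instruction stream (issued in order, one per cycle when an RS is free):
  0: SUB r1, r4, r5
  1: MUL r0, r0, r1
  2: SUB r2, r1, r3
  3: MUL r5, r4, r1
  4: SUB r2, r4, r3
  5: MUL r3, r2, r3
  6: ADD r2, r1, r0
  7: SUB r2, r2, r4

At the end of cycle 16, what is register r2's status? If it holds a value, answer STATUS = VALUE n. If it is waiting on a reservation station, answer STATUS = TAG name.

STATUS = VALUE 16

c1: issue SUB r1<-Add1 | r0:6,r1:Add1,r2:8,r3:4,r4:5,r5:2
c2: issue MUL r0<-Mul1 | r0:Mul1,r1:Add1,r2:8,r3:4,r4:5,r5:2
c3: issue SUB r2<-Add2 | r0:Mul1,r1:Add1,r2:Add2,r3:4,r4:5,r5:2
c4: CDB Add1=3; issue MUL r5<-Mul2 | r0:Mul1,r1:3,r2:Add2,r3:4,r4:5,r5:Mul2
c5: issue SUB r2<-Add1 | r0:Mul1,r1:3,r2:Add1,r3:4,r4:5,r5:Mul2
c6: stall | r0:Mul1,r1:3,r2:Add1,r3:4,r4:5,r5:Mul2
c7: CDB Add2=-1; stall | r0:Mul1,r1:3,r2:Add1,r3:4,r4:5,r5:Mul2
c8: CDB Add1=1; stall | r0:Mul1,r1:3,r2:1,r3:4,r4:5,r5:Mul2
c9: CDB Mul1=18; issue MUL r3<-Mul1 | r0:18,r1:3,r2:1,r3:Mul1,r4:5,r5:Mul2
c10: CDB Mul2=15; issue ADD r2<-Add1 | r0:18,r1:3,r2:Add1,r3:Mul1,r4:5,r5:15
c11: issue SUB r2<-Add2 | r0:18,r1:3,r2:Add2,r3:Mul1,r4:5,r5:15
c12: - | r0:18,r1:3,r2:Add2,r3:Mul1,r4:5,r5:15
c13: CDB Add1=21 | r0:18,r1:3,r2:Add2,r3:Mul1,r4:5,r5:15
c14: CDB Mul1=4 | r0:18,r1:3,r2:Add2,r3:4,r4:5,r5:15
c15: - | r0:18,r1:3,r2:Add2,r3:4,r4:5,r5:15
c16: CDB Add2=16 | r0:18,r1:3,r2:16,r3:4,r4:5,r5:15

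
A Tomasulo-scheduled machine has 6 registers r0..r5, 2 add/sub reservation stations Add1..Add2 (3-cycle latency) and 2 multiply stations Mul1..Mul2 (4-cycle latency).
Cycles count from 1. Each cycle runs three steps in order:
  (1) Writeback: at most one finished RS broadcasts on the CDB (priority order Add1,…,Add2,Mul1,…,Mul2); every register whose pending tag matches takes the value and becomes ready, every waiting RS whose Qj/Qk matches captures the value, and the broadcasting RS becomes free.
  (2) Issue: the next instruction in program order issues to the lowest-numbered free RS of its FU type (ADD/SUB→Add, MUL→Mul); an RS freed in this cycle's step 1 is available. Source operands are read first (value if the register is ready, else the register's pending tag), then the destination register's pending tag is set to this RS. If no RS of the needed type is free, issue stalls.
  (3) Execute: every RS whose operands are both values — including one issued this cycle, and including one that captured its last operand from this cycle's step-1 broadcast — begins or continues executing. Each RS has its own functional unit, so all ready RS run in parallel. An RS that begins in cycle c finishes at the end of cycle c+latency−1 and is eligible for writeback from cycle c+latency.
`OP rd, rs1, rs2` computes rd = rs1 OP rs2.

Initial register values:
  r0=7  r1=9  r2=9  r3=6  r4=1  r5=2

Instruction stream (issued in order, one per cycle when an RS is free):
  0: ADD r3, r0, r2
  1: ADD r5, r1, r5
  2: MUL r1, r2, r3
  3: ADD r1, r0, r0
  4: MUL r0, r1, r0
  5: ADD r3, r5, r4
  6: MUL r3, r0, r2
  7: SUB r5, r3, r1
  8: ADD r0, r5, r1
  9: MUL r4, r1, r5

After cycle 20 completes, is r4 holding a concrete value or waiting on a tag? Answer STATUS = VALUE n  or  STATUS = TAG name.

STATUS = TAG Mul2

  c1: issue ADD r3<-Add1  regs: r0:7,r1:9,r2:9,r3:Add1,r4:1,r5:2
  c2: issue ADD r5<-Add2  regs: r0:7,r1:9,r2:9,r3:Add1,r4:1,r5:Add2
  c3: issue MUL r1<-Mul1  regs: r0:7,r1:Mul1,r2:9,r3:Add1,r4:1,r5:Add2
  c4: CDB Add1=16; issue ADD r1<-Add1  regs: r0:7,r1:Add1,r2:9,r3:16,r4:1,r5:Add2
  c5: CDB Add2=11; issue MUL r0<-Mul2  regs: r0:Mul2,r1:Add1,r2:9,r3:16,r4:1,r5:11
  c6: issue ADD r3<-Add2  regs: r0:Mul2,r1:Add1,r2:9,r3:Add2,r4:1,r5:11
  c7: CDB Add1=14; stall  regs: r0:Mul2,r1:14,r2:9,r3:Add2,r4:1,r5:11
  c8: CDB Mul1=144; issue MUL r3<-Mul1  regs: r0:Mul2,r1:14,r2:9,r3:Mul1,r4:1,r5:11
  c9: CDB Add2=12; issue SUB r5<-Add1  regs: r0:Mul2,r1:14,r2:9,r3:Mul1,r4:1,r5:Add1
  c10: issue ADD r0<-Add2  regs: r0:Add2,r1:14,r2:9,r3:Mul1,r4:1,r5:Add1
  c11: CDB Mul2=98; issue MUL r4<-Mul2  regs: r0:Add2,r1:14,r2:9,r3:Mul1,r4:Mul2,r5:Add1
  c12: -  regs: r0:Add2,r1:14,r2:9,r3:Mul1,r4:Mul2,r5:Add1
  c13: -  regs: r0:Add2,r1:14,r2:9,r3:Mul1,r4:Mul2,r5:Add1
  c14: -  regs: r0:Add2,r1:14,r2:9,r3:Mul1,r4:Mul2,r5:Add1
  c15: CDB Mul1=882  regs: r0:Add2,r1:14,r2:9,r3:882,r4:Mul2,r5:Add1
  c16: -  regs: r0:Add2,r1:14,r2:9,r3:882,r4:Mul2,r5:Add1
  c17: -  regs: r0:Add2,r1:14,r2:9,r3:882,r4:Mul2,r5:Add1
  c18: CDB Add1=868  regs: r0:Add2,r1:14,r2:9,r3:882,r4:Mul2,r5:868
  c19: -  regs: r0:Add2,r1:14,r2:9,r3:882,r4:Mul2,r5:868
  c20: -  regs: r0:Add2,r1:14,r2:9,r3:882,r4:Mul2,r5:868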